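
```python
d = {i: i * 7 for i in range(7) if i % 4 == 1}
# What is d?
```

{1: 7, 5: 35}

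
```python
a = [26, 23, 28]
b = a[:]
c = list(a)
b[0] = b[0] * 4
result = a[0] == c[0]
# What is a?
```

After line 1: a = [26, 23, 28]
After line 2 (b = a[:], copy): a = [26, 23, 28], b = [26, 23, 28]
After line 3 (c = list(a) is a copy, new object): c = [26, 23, 28]
After line 4 (b[0] = 26 * 4 = 104; only b mutates (copy)): a = [26, 23, 28], b = [104, 23, 28], c = [26, 23, 28]
After line 5 (a[0] = 26, c[0] = 26; result = True)

[26, 23, 28]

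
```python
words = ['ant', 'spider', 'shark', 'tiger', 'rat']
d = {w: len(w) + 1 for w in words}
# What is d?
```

{'ant': 4, 'spider': 7, 'shark': 6, 'tiger': 6, 'rat': 4}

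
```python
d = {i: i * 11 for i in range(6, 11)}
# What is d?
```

{6: 66, 7: 77, 8: 88, 9: 99, 10: 110}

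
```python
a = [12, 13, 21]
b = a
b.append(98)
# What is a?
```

After line 1: a = [12, 13, 21]
After line 2 (b = a is an alias, same object): a = [12, 13, 21], b = [12, 13, 21]
After line 3 (b.append mutates the shared list): a = [12, 13, 21, 98], b = [12, 13, 21, 98]

[12, 13, 21, 98]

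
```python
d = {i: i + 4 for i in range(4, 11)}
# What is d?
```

{4: 8, 5: 9, 6: 10, 7: 11, 8: 12, 9: 13, 10: 14}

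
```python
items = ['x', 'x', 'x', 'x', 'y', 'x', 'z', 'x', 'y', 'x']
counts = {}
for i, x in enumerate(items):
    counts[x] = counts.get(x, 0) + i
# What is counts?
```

Initial: counts = {}, items = ['x', 'x', 'x', 'x', 'y', 'x', 'z', 'x', 'y', 'x']
i=0, x='x': counts = {'x': 0}
i=1, x='x': counts = {'x': 1}
i=2, x='x': counts = {'x': 3}
i=3, x='x': counts = {'x': 6}
i=4, x='y': counts = {'x': 6, 'y': 4}
i=5, x='x': counts = {'x': 11, 'y': 4}
i=6, x='z': counts = {'x': 11, 'y': 4, 'z': 6}
i=7, x='x': counts = {'x': 18, 'y': 4, 'z': 6}
i=8, x='y': counts = {'x': 18, 'y': 12, 'z': 6}
i=9, x='x': counts = {'x': 27, 'y': 12, 'z': 6}

{'x': 27, 'y': 12, 'z': 6}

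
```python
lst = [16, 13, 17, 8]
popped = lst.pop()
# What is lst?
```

[16, 13, 17]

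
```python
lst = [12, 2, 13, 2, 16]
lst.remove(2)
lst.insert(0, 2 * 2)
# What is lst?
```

After line 1: lst = [12, 2, 13, 2, 16]
After line 2 (remove first 2): lst = [12, 13, 2, 16]
After line 3 (insert 4 at index 0): lst = [4, 12, 13, 2, 16]

[4, 12, 13, 2, 16]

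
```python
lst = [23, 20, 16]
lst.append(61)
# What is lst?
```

[23, 20, 16, 61]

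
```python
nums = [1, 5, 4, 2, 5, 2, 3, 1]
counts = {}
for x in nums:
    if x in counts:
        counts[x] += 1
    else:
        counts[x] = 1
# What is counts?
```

Initial: counts = {}, nums = [1, 5, 4, 2, 5, 2, 3, 1]
See 1: counts = {1: 1}
See 5: counts = {1: 1, 5: 1}
See 4: counts = {1: 1, 5: 1, 4: 1}
See 2: counts = {1: 1, 5: 1, 4: 1, 2: 1}
See 5: counts = {1: 1, 5: 2, 4: 1, 2: 1}
See 2: counts = {1: 1, 5: 2, 4: 1, 2: 2}
See 3: counts = {1: 1, 5: 2, 4: 1, 2: 2, 3: 1}
See 1: counts = {1: 2, 5: 2, 4: 1, 2: 2, 3: 1}

{1: 2, 5: 2, 4: 1, 2: 2, 3: 1}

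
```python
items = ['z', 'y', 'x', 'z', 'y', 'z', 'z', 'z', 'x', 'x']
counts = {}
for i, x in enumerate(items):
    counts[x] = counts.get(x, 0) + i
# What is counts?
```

Initial: counts = {}, items = ['z', 'y', 'x', 'z', 'y', 'z', 'z', 'z', 'x', 'x']
i=0, x='z': counts = {'z': 0}
i=1, x='y': counts = {'z': 0, 'y': 1}
i=2, x='x': counts = {'z': 0, 'y': 1, 'x': 2}
i=3, x='z': counts = {'z': 3, 'y': 1, 'x': 2}
i=4, x='y': counts = {'z': 3, 'y': 5, 'x': 2}
i=5, x='z': counts = {'z': 8, 'y': 5, 'x': 2}
i=6, x='z': counts = {'z': 14, 'y': 5, 'x': 2}
i=7, x='z': counts = {'z': 21, 'y': 5, 'x': 2}
i=8, x='x': counts = {'z': 21, 'y': 5, 'x': 10}
i=9, x='x': counts = {'z': 21, 'y': 5, 'x': 19}

{'z': 21, 'y': 5, 'x': 19}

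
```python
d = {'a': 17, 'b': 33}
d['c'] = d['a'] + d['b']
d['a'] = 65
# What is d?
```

After line 1: d = {'a': 17, 'b': 33}
After line 2 (d['c'] = 17 + 33): d = {'a': 17, 'b': 33, 'c': 50}
After line 3: d = {'a': 65, 'b': 33, 'c': 50}

{'a': 65, 'b': 33, 'c': 50}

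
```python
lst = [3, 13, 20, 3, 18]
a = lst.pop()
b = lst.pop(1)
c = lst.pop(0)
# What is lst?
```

After line 1: lst = [3, 13, 20, 3, 18]
After line 2 (pop() -> a = 18): lst = [3, 13, 20, 3]
After line 3 (pop(1) -> b = 13): lst = [3, 20, 3]
After line 4 (pop(0) -> c = 3): lst = [20, 3]

[20, 3]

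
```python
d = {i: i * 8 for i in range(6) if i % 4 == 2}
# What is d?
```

{2: 16}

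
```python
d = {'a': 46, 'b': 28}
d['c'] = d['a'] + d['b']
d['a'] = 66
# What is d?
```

After line 1: d = {'a': 46, 'b': 28}
After line 2 (d['c'] = 46 + 28): d = {'a': 46, 'b': 28, 'c': 74}
After line 3: d = {'a': 66, 'b': 28, 'c': 74}

{'a': 66, 'b': 28, 'c': 74}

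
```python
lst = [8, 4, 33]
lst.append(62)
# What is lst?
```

[8, 4, 33, 62]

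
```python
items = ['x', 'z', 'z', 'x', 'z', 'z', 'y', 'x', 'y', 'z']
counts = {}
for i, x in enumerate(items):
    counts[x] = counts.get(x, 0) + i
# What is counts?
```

Initial: counts = {}, items = ['x', 'z', 'z', 'x', 'z', 'z', 'y', 'x', 'y', 'z']
i=0, x='x': counts = {'x': 0}
i=1, x='z': counts = {'x': 0, 'z': 1}
i=2, x='z': counts = {'x': 0, 'z': 3}
i=3, x='x': counts = {'x': 3, 'z': 3}
i=4, x='z': counts = {'x': 3, 'z': 7}
i=5, x='z': counts = {'x': 3, 'z': 12}
i=6, x='y': counts = {'x': 3, 'z': 12, 'y': 6}
i=7, x='x': counts = {'x': 10, 'z': 12, 'y': 6}
i=8, x='y': counts = {'x': 10, 'z': 12, 'y': 14}
i=9, x='z': counts = {'x': 10, 'z': 21, 'y': 14}

{'x': 10, 'z': 21, 'y': 14}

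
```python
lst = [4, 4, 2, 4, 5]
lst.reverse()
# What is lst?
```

[5, 4, 2, 4, 4]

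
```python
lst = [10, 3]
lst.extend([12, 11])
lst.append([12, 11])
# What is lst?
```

After line 1: lst = [10, 3]
After line 2 (extend unpacks [12, 11]): lst = [10, 3, 12, 11]
After line 3 (append adds [12, 11] as single element): lst = [10, 3, 12, 11, [12, 11]]

[10, 3, 12, 11, [12, 11]]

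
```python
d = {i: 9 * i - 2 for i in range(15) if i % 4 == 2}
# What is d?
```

{2: 16, 6: 52, 10: 88, 14: 124}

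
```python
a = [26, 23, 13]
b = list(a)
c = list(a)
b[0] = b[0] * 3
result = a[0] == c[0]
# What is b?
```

After line 1: a = [26, 23, 13]
After line 2 (b = list(a), copy): a = [26, 23, 13], b = [26, 23, 13]
After line 3 (c = list(a) is a copy, new object): c = [26, 23, 13]
After line 4 (b[0] = 26 * 3 = 78; only b mutates (copy)): a = [26, 23, 13], b = [78, 23, 13], c = [26, 23, 13]
After line 5 (a[0] = 26, c[0] = 26; result = True)

[78, 23, 13]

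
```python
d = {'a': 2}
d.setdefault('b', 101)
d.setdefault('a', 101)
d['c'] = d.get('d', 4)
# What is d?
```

After line 1: d = {'a': 2}
After line 2 (setdefault adds 'b'=101): d = {'a': 2, 'b': 101}
After line 3 (setdefault 'a' no-op, already exists): d = {'a': 2, 'b': 101}
After line 4 (get('d', 4) returns default since 'd' not in d): d = {'a': 2, 'b': 101, 'c': 4}

{'a': 2, 'b': 101, 'c': 4}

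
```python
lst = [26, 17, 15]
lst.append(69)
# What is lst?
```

[26, 17, 15, 69]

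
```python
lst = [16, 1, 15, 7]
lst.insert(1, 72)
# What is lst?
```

[16, 72, 1, 15, 7]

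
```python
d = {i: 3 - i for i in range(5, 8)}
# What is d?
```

{5: -2, 6: -3, 7: -4}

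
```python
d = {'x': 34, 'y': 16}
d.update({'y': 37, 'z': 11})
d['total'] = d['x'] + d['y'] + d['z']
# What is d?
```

After line 1: d = {'x': 34, 'y': 16}
After line 2 (y overwritten, z added): d = {'x': 34, 'y': 37, 'z': 11}
After line 3 (total = 34 + 37 + 11 = 82): d = {'x': 34, 'y': 37, 'z': 11, 'total': 82}

{'x': 34, 'y': 37, 'z': 11, 'total': 82}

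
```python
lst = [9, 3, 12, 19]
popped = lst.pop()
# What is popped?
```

19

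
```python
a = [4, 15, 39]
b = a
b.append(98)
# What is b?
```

After line 1: a = [4, 15, 39]
After line 2 (b = a is an alias, same object): a = [4, 15, 39], b = [4, 15, 39]
After line 3 (b.append mutates the shared list): a = [4, 15, 39, 98], b = [4, 15, 39, 98]

[4, 15, 39, 98]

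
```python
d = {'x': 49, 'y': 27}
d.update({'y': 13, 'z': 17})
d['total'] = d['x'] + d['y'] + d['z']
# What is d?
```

After line 1: d = {'x': 49, 'y': 27}
After line 2 (y overwritten, z added): d = {'x': 49, 'y': 13, 'z': 17}
After line 3 (total = 49 + 13 + 17 = 79): d = {'x': 49, 'y': 13, 'z': 17, 'total': 79}

{'x': 49, 'y': 13, 'z': 17, 'total': 79}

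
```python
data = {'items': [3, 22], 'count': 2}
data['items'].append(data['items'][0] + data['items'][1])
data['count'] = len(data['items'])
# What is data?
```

After line 1: data = {'items': [3, 22], 'count': 2}
After line 2 (append 3 + 22 = 25): data = {'items': [3, 22, 25], 'count': 2}
After line 3 (count = len(items) = 3): data = {'items': [3, 22, 25], 'count': 3}

{'items': [3, 22, 25], 'count': 3}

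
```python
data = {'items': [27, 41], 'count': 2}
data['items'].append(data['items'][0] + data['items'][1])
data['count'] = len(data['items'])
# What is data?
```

After line 1: data = {'items': [27, 41], 'count': 2}
After line 2 (append 27 + 41 = 68): data = {'items': [27, 41, 68], 'count': 2}
After line 3 (count = len(items) = 3): data = {'items': [27, 41, 68], 'count': 3}

{'items': [27, 41, 68], 'count': 3}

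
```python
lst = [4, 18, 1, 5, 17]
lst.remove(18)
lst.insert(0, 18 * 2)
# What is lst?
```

After line 1: lst = [4, 18, 1, 5, 17]
After line 2 (remove first 18): lst = [4, 1, 5, 17]
After line 3 (insert 36 at index 0): lst = [36, 4, 1, 5, 17]

[36, 4, 1, 5, 17]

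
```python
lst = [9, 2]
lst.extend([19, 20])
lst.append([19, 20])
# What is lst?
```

After line 1: lst = [9, 2]
After line 2 (extend unpacks [19, 20]): lst = [9, 2, 19, 20]
After line 3 (append adds [19, 20] as single element): lst = [9, 2, 19, 20, [19, 20]]

[9, 2, 19, 20, [19, 20]]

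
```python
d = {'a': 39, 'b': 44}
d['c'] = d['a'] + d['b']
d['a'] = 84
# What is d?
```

After line 1: d = {'a': 39, 'b': 44}
After line 2 (d['c'] = 39 + 44): d = {'a': 39, 'b': 44, 'c': 83}
After line 3: d = {'a': 84, 'b': 44, 'c': 83}

{'a': 84, 'b': 44, 'c': 83}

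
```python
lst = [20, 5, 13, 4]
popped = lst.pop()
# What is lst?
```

[20, 5, 13]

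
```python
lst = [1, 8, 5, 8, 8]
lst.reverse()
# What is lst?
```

[8, 8, 5, 8, 1]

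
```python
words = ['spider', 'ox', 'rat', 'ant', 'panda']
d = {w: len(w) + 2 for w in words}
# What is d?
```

{'spider': 8, 'ox': 4, 'rat': 5, 'ant': 5, 'panda': 7}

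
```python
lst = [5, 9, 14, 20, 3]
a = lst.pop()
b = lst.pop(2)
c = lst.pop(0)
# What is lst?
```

After line 1: lst = [5, 9, 14, 20, 3]
After line 2 (pop() -> a = 3): lst = [5, 9, 14, 20]
After line 3 (pop(2) -> b = 14): lst = [5, 9, 20]
After line 4 (pop(0) -> c = 5): lst = [9, 20]

[9, 20]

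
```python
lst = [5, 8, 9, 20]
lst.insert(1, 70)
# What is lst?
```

[5, 70, 8, 9, 20]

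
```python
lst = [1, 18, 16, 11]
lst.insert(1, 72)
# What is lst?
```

[1, 72, 18, 16, 11]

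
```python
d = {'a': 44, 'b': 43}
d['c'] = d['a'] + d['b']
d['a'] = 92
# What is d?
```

After line 1: d = {'a': 44, 'b': 43}
After line 2 (d['c'] = 44 + 43): d = {'a': 44, 'b': 43, 'c': 87}
After line 3: d = {'a': 92, 'b': 43, 'c': 87}

{'a': 92, 'b': 43, 'c': 87}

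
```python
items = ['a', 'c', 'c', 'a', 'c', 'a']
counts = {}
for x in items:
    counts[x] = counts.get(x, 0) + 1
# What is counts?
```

Initial: counts = {}, items = ['a', 'c', 'c', 'a', 'c', 'a']
See 'a': counts = {'a': 1}
See 'c': counts = {'a': 1, 'c': 1}
See 'c': counts = {'a': 1, 'c': 2}
See 'a': counts = {'a': 2, 'c': 2}
See 'c': counts = {'a': 2, 'c': 3}
See 'a': counts = {'a': 3, 'c': 3}

{'a': 3, 'c': 3}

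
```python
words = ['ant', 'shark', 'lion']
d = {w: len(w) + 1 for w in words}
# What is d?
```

{'ant': 4, 'shark': 6, 'lion': 5}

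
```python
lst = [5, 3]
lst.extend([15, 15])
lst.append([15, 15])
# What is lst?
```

After line 1: lst = [5, 3]
After line 2 (extend unpacks [15, 15]): lst = [5, 3, 15, 15]
After line 3 (append adds [15, 15] as single element): lst = [5, 3, 15, 15, [15, 15]]

[5, 3, 15, 15, [15, 15]]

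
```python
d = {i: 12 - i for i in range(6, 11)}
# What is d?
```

{6: 6, 7: 5, 8: 4, 9: 3, 10: 2}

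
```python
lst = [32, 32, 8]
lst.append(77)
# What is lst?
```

[32, 32, 8, 77]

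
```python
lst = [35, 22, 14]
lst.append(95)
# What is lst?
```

[35, 22, 14, 95]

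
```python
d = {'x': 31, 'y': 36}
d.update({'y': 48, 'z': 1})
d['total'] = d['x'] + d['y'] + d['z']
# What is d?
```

After line 1: d = {'x': 31, 'y': 36}
After line 2 (y overwritten, z added): d = {'x': 31, 'y': 48, 'z': 1}
After line 3 (total = 31 + 48 + 1 = 80): d = {'x': 31, 'y': 48, 'z': 1, 'total': 80}

{'x': 31, 'y': 48, 'z': 1, 'total': 80}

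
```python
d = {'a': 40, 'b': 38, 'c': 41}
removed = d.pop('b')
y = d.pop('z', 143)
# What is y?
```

After line 1: d = {'a': 40, 'b': 38, 'c': 41}
After line 2 (pop 'b' returns 38): d = {'a': 40, 'c': 41}, removed = 38
After line 3 (pop 'z' missing, returns default 143): d = {'a': 40, 'c': 41}, y = 143

143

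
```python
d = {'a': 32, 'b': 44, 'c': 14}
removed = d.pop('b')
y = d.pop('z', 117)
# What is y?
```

After line 1: d = {'a': 32, 'b': 44, 'c': 14}
After line 2 (pop 'b' returns 44): d = {'a': 32, 'c': 14}, removed = 44
After line 3 (pop 'z' missing, returns default 117): d = {'a': 32, 'c': 14}, y = 117

117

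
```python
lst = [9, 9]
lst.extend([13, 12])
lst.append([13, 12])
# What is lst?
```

After line 1: lst = [9, 9]
After line 2 (extend unpacks [13, 12]): lst = [9, 9, 13, 12]
After line 3 (append adds [13, 12] as single element): lst = [9, 9, 13, 12, [13, 12]]

[9, 9, 13, 12, [13, 12]]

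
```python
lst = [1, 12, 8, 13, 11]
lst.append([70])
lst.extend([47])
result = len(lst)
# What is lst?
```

After line 1: lst = [1, 12, 8, 13, 11]
After line 2 (append adds [70] as single element): lst = [1, 12, 8, 13, 11, [70]]
After line 3 (extend unpacks [47], adds 47): lst = [1, 12, 8, 13, 11, [70], 47]
After line 4: result = len(lst) = 7

[1, 12, 8, 13, 11, [70], 47]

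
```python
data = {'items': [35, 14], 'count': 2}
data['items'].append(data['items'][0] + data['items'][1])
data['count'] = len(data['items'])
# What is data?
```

After line 1: data = {'items': [35, 14], 'count': 2}
After line 2 (append 35 + 14 = 49): data = {'items': [35, 14, 49], 'count': 2}
After line 3 (count = len(items) = 3): data = {'items': [35, 14, 49], 'count': 3}

{'items': [35, 14, 49], 'count': 3}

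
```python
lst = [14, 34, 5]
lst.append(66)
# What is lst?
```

[14, 34, 5, 66]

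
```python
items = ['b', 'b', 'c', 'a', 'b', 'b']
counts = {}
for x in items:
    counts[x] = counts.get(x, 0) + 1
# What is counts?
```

Initial: counts = {}, items = ['b', 'b', 'c', 'a', 'b', 'b']
See 'b': counts = {'b': 1}
See 'b': counts = {'b': 2}
See 'c': counts = {'b': 2, 'c': 1}
See 'a': counts = {'b': 2, 'c': 1, 'a': 1}
See 'b': counts = {'b': 3, 'c': 1, 'a': 1}
See 'b': counts = {'b': 4, 'c': 1, 'a': 1}

{'b': 4, 'c': 1, 'a': 1}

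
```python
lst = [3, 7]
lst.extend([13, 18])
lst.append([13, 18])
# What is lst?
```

After line 1: lst = [3, 7]
After line 2 (extend unpacks [13, 18]): lst = [3, 7, 13, 18]
After line 3 (append adds [13, 18] as single element): lst = [3, 7, 13, 18, [13, 18]]

[3, 7, 13, 18, [13, 18]]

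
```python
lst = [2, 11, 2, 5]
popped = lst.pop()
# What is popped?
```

5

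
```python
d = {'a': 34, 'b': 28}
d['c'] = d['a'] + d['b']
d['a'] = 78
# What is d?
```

After line 1: d = {'a': 34, 'b': 28}
After line 2 (d['c'] = 34 + 28): d = {'a': 34, 'b': 28, 'c': 62}
After line 3: d = {'a': 78, 'b': 28, 'c': 62}

{'a': 78, 'b': 28, 'c': 62}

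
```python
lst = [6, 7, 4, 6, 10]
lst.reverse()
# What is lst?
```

[10, 6, 4, 7, 6]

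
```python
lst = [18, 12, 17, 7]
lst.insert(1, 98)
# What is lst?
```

[18, 98, 12, 17, 7]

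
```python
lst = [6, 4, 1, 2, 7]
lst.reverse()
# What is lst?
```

[7, 2, 1, 4, 6]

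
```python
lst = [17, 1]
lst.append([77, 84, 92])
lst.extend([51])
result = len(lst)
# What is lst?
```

After line 1: lst = [17, 1]
After line 2 (append adds [77, 84, 92] as single element): lst = [17, 1, [77, 84, 92]]
After line 3 (extend unpacks [51], adds 51): lst = [17, 1, [77, 84, 92], 51]
After line 4: result = len(lst) = 4

[17, 1, [77, 84, 92], 51]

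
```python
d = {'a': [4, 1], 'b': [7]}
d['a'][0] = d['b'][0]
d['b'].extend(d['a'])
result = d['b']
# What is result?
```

After line 1: d = {'a': [4, 1], 'b': [7]}
After line 2 (a[0] = b[0] = 7): d = {'a': [7, 1], 'b': [7]}
After line 3 (b.extend(a) appends [7, 1]): d = {'a': [7, 1], 'b': [7, 7, 1]}
After line 4: result = d['b'] = [7, 7, 1]

[7, 7, 1]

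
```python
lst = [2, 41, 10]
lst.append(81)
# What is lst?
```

[2, 41, 10, 81]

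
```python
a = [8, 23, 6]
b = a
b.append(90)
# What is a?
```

After line 1: a = [8, 23, 6]
After line 2 (b = a is an alias, same object): a = [8, 23, 6], b = [8, 23, 6]
After line 3 (b.append mutates the shared list): a = [8, 23, 6, 90], b = [8, 23, 6, 90]

[8, 23, 6, 90]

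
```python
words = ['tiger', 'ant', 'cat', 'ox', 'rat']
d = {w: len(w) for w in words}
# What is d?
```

{'tiger': 5, 'ant': 3, 'cat': 3, 'ox': 2, 'rat': 3}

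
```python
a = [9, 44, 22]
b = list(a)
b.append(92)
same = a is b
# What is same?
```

After line 1: a = [9, 44, 22]
After line 2 (b = list(a) is a shallow copy, new object): a = [9, 44, 22], b = [9, 44, 22]
After line 3 (append only mutates b): a = [9, 44, 22], b = [9, 44, 22, 92]
After line 4 (same = a is b; different objects -> False): same = False

False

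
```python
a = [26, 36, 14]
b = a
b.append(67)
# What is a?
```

After line 1: a = [26, 36, 14]
After line 2 (b = a is an alias, same object): a = [26, 36, 14], b = [26, 36, 14]
After line 3 (b.append mutates the shared list): a = [26, 36, 14, 67], b = [26, 36, 14, 67]

[26, 36, 14, 67]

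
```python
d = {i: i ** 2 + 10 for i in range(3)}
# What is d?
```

{0: 10, 1: 11, 2: 14}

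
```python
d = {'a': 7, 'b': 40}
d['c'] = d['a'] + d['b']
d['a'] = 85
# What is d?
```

After line 1: d = {'a': 7, 'b': 40}
After line 2 (d['c'] = 7 + 40): d = {'a': 7, 'b': 40, 'c': 47}
After line 3: d = {'a': 85, 'b': 40, 'c': 47}

{'a': 85, 'b': 40, 'c': 47}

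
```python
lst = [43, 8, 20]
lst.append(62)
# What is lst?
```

[43, 8, 20, 62]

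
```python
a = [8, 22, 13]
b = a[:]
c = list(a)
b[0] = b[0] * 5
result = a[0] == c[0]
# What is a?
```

After line 1: a = [8, 22, 13]
After line 2 (b = a[:], copy): a = [8, 22, 13], b = [8, 22, 13]
After line 3 (c = list(a) is a copy, new object): c = [8, 22, 13]
After line 4 (b[0] = 8 * 5 = 40; only b mutates (copy)): a = [8, 22, 13], b = [40, 22, 13], c = [8, 22, 13]
After line 5 (a[0] = 8, c[0] = 8; result = True)

[8, 22, 13]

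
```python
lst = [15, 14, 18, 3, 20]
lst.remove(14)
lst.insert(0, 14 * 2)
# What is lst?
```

After line 1: lst = [15, 14, 18, 3, 20]
After line 2 (remove first 14): lst = [15, 18, 3, 20]
After line 3 (insert 28 at index 0): lst = [28, 15, 18, 3, 20]

[28, 15, 18, 3, 20]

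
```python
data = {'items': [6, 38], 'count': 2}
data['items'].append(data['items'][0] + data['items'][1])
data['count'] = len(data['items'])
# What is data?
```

After line 1: data = {'items': [6, 38], 'count': 2}
After line 2 (append 6 + 38 = 44): data = {'items': [6, 38, 44], 'count': 2}
After line 3 (count = len(items) = 3): data = {'items': [6, 38, 44], 'count': 3}

{'items': [6, 38, 44], 'count': 3}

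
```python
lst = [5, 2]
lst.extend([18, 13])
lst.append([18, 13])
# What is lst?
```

After line 1: lst = [5, 2]
After line 2 (extend unpacks [18, 13]): lst = [5, 2, 18, 13]
After line 3 (append adds [18, 13] as single element): lst = [5, 2, 18, 13, [18, 13]]

[5, 2, 18, 13, [18, 13]]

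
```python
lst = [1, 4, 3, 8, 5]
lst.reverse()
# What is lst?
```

[5, 8, 3, 4, 1]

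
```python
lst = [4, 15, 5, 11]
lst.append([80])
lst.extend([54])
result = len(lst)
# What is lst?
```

After line 1: lst = [4, 15, 5, 11]
After line 2 (append adds [80] as single element): lst = [4, 15, 5, 11, [80]]
After line 3 (extend unpacks [54], adds 54): lst = [4, 15, 5, 11, [80], 54]
After line 4: result = len(lst) = 6

[4, 15, 5, 11, [80], 54]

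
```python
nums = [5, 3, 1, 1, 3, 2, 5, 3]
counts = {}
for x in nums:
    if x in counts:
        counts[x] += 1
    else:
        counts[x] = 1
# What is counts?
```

Initial: counts = {}, nums = [5, 3, 1, 1, 3, 2, 5, 3]
See 5: counts = {5: 1}
See 3: counts = {5: 1, 3: 1}
See 1: counts = {5: 1, 3: 1, 1: 1}
See 1: counts = {5: 1, 3: 1, 1: 2}
See 3: counts = {5: 1, 3: 2, 1: 2}
See 2: counts = {5: 1, 3: 2, 1: 2, 2: 1}
See 5: counts = {5: 2, 3: 2, 1: 2, 2: 1}
See 3: counts = {5: 2, 3: 3, 1: 2, 2: 1}

{5: 2, 3: 3, 1: 2, 2: 1}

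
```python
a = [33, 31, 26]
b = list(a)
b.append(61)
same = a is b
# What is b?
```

After line 1: a = [33, 31, 26]
After line 2 (b = list(a) is a shallow copy, new object): a = [33, 31, 26], b = [33, 31, 26]
After line 3 (append only mutates b): a = [33, 31, 26], b = [33, 31, 26, 61]
After line 4 (same = a is b; different objects -> False): same = False

[33, 31, 26, 61]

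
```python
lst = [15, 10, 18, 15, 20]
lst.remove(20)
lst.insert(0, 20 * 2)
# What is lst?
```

After line 1: lst = [15, 10, 18, 15, 20]
After line 2 (remove first 20): lst = [15, 10, 18, 15]
After line 3 (insert 40 at index 0): lst = [40, 15, 10, 18, 15]

[40, 15, 10, 18, 15]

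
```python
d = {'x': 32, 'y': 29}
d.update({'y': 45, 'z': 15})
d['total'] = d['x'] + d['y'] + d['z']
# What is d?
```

After line 1: d = {'x': 32, 'y': 29}
After line 2 (y overwritten, z added): d = {'x': 32, 'y': 45, 'z': 15}
After line 3 (total = 32 + 45 + 15 = 92): d = {'x': 32, 'y': 45, 'z': 15, 'total': 92}

{'x': 32, 'y': 45, 'z': 15, 'total': 92}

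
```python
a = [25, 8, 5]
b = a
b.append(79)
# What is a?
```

After line 1: a = [25, 8, 5]
After line 2 (b = a is an alias, same object): a = [25, 8, 5], b = [25, 8, 5]
After line 3 (b.append mutates the shared list): a = [25, 8, 5, 79], b = [25, 8, 5, 79]

[25, 8, 5, 79]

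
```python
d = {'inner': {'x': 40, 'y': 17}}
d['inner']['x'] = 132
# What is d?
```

After line 1: d = {'inner': {'x': 40, 'y': 17}}
After line 2 (inner x overwritten): d = {'inner': {'x': 132, 'y': 17}}

{'inner': {'x': 132, 'y': 17}}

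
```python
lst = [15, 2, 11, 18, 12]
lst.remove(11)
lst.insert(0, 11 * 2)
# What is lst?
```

After line 1: lst = [15, 2, 11, 18, 12]
After line 2 (remove first 11): lst = [15, 2, 18, 12]
After line 3 (insert 22 at index 0): lst = [22, 15, 2, 18, 12]

[22, 15, 2, 18, 12]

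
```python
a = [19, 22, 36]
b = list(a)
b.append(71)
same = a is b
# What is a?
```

After line 1: a = [19, 22, 36]
After line 2 (b = list(a) is a shallow copy, new object): a = [19, 22, 36], b = [19, 22, 36]
After line 3 (append only mutates b): a = [19, 22, 36], b = [19, 22, 36, 71]
After line 4 (same = a is b; different objects -> False): same = False

[19, 22, 36]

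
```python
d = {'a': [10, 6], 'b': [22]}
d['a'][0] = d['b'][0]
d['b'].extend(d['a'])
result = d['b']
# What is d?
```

After line 1: d = {'a': [10, 6], 'b': [22]}
After line 2 (a[0] = b[0] = 22): d = {'a': [22, 6], 'b': [22]}
After line 3 (b.extend(a) appends [22, 6]): d = {'a': [22, 6], 'b': [22, 22, 6]}
After line 4: result = d['b'] = [22, 22, 6]

{'a': [22, 6], 'b': [22, 22, 6]}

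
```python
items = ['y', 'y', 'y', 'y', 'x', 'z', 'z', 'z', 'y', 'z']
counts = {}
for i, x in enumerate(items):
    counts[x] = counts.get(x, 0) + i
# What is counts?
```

Initial: counts = {}, items = ['y', 'y', 'y', 'y', 'x', 'z', 'z', 'z', 'y', 'z']
i=0, x='y': counts = {'y': 0}
i=1, x='y': counts = {'y': 1}
i=2, x='y': counts = {'y': 3}
i=3, x='y': counts = {'y': 6}
i=4, x='x': counts = {'y': 6, 'x': 4}
i=5, x='z': counts = {'y': 6, 'x': 4, 'z': 5}
i=6, x='z': counts = {'y': 6, 'x': 4, 'z': 11}
i=7, x='z': counts = {'y': 6, 'x': 4, 'z': 18}
i=8, x='y': counts = {'y': 14, 'x': 4, 'z': 18}
i=9, x='z': counts = {'y': 14, 'x': 4, 'z': 27}

{'y': 14, 'x': 4, 'z': 27}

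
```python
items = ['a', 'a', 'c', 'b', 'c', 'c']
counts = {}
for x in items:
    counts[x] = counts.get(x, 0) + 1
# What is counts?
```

Initial: counts = {}, items = ['a', 'a', 'c', 'b', 'c', 'c']
See 'a': counts = {'a': 1}
See 'a': counts = {'a': 2}
See 'c': counts = {'a': 2, 'c': 1}
See 'b': counts = {'a': 2, 'c': 1, 'b': 1}
See 'c': counts = {'a': 2, 'c': 2, 'b': 1}
See 'c': counts = {'a': 2, 'c': 3, 'b': 1}

{'a': 2, 'c': 3, 'b': 1}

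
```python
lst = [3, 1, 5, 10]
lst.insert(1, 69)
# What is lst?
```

[3, 69, 1, 5, 10]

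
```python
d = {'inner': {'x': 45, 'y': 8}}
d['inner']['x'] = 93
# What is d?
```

After line 1: d = {'inner': {'x': 45, 'y': 8}}
After line 2 (inner x overwritten): d = {'inner': {'x': 93, 'y': 8}}

{'inner': {'x': 93, 'y': 8}}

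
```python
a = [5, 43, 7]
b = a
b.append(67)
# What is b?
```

After line 1: a = [5, 43, 7]
After line 2 (b = a is an alias, same object): a = [5, 43, 7], b = [5, 43, 7]
After line 3 (b.append mutates the shared list): a = [5, 43, 7, 67], b = [5, 43, 7, 67]

[5, 43, 7, 67]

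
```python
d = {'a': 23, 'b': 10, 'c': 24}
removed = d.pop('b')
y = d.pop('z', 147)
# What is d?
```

After line 1: d = {'a': 23, 'b': 10, 'c': 24}
After line 2 (pop 'b' returns 10): d = {'a': 23, 'c': 24}, removed = 10
After line 3 (pop 'z' missing, returns default 147): d = {'a': 23, 'c': 24}, y = 147

{'a': 23, 'c': 24}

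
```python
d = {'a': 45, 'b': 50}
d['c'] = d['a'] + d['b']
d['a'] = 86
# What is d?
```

After line 1: d = {'a': 45, 'b': 50}
After line 2 (d['c'] = 45 + 50): d = {'a': 45, 'b': 50, 'c': 95}
After line 3: d = {'a': 86, 'b': 50, 'c': 95}

{'a': 86, 'b': 50, 'c': 95}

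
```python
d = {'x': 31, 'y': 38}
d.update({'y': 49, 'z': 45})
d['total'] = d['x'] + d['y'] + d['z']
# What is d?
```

After line 1: d = {'x': 31, 'y': 38}
After line 2 (y overwritten, z added): d = {'x': 31, 'y': 49, 'z': 45}
After line 3 (total = 31 + 49 + 45 = 125): d = {'x': 31, 'y': 49, 'z': 45, 'total': 125}

{'x': 31, 'y': 49, 'z': 45, 'total': 125}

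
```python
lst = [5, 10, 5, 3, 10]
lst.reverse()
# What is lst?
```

[10, 3, 5, 10, 5]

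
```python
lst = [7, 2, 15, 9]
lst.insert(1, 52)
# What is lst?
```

[7, 52, 2, 15, 9]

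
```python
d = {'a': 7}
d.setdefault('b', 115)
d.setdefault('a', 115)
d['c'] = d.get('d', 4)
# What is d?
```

After line 1: d = {'a': 7}
After line 2 (setdefault adds 'b'=115): d = {'a': 7, 'b': 115}
After line 3 (setdefault 'a' no-op, already exists): d = {'a': 7, 'b': 115}
After line 4 (get('d', 4) returns default since 'd' not in d): d = {'a': 7, 'b': 115, 'c': 4}

{'a': 7, 'b': 115, 'c': 4}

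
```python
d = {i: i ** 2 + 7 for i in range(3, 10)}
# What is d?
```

{3: 16, 4: 23, 5: 32, 6: 43, 7: 56, 8: 71, 9: 88}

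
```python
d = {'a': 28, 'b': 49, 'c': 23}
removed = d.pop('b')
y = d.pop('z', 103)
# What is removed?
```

After line 1: d = {'a': 28, 'b': 49, 'c': 23}
After line 2 (pop 'b' returns 49): d = {'a': 28, 'c': 23}, removed = 49
After line 3 (pop 'z' missing, returns default 103): d = {'a': 28, 'c': 23}, y = 103

49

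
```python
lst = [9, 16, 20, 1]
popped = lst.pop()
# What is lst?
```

[9, 16, 20]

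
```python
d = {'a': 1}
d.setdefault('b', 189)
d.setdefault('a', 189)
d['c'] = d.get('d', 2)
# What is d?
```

After line 1: d = {'a': 1}
After line 2 (setdefault adds 'b'=189): d = {'a': 1, 'b': 189}
After line 3 (setdefault 'a' no-op, already exists): d = {'a': 1, 'b': 189}
After line 4 (get('d', 2) returns default since 'd' not in d): d = {'a': 1, 'b': 189, 'c': 2}

{'a': 1, 'b': 189, 'c': 2}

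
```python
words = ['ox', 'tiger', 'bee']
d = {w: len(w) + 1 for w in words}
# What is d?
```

{'ox': 3, 'tiger': 6, 'bee': 4}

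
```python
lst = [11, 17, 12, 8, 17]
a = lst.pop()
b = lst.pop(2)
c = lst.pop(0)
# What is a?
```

After line 1: lst = [11, 17, 12, 8, 17]
After line 2 (pop() -> a = 17): lst = [11, 17, 12, 8]
After line 3 (pop(2) -> b = 12): lst = [11, 17, 8]
After line 4 (pop(0) -> c = 11): lst = [17, 8]

17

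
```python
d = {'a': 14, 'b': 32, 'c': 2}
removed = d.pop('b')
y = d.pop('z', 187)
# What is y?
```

After line 1: d = {'a': 14, 'b': 32, 'c': 2}
After line 2 (pop 'b' returns 32): d = {'a': 14, 'c': 2}, removed = 32
After line 3 (pop 'z' missing, returns default 187): d = {'a': 14, 'c': 2}, y = 187

187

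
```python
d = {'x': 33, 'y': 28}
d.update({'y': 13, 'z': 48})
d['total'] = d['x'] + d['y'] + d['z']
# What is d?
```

After line 1: d = {'x': 33, 'y': 28}
After line 2 (y overwritten, z added): d = {'x': 33, 'y': 13, 'z': 48}
After line 3 (total = 33 + 13 + 48 = 94): d = {'x': 33, 'y': 13, 'z': 48, 'total': 94}

{'x': 33, 'y': 13, 'z': 48, 'total': 94}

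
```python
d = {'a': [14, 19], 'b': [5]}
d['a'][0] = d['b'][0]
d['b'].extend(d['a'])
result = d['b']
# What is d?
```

After line 1: d = {'a': [14, 19], 'b': [5]}
After line 2 (a[0] = b[0] = 5): d = {'a': [5, 19], 'b': [5]}
After line 3 (b.extend(a) appends [5, 19]): d = {'a': [5, 19], 'b': [5, 5, 19]}
After line 4: result = d['b'] = [5, 5, 19]

{'a': [5, 19], 'b': [5, 5, 19]}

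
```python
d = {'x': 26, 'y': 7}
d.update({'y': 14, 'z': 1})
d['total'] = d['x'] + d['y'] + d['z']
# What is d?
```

After line 1: d = {'x': 26, 'y': 7}
After line 2 (y overwritten, z added): d = {'x': 26, 'y': 14, 'z': 1}
After line 3 (total = 26 + 14 + 1 = 41): d = {'x': 26, 'y': 14, 'z': 1, 'total': 41}

{'x': 26, 'y': 14, 'z': 1, 'total': 41}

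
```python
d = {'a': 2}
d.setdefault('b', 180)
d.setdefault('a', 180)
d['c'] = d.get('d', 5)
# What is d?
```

After line 1: d = {'a': 2}
After line 2 (setdefault adds 'b'=180): d = {'a': 2, 'b': 180}
After line 3 (setdefault 'a' no-op, already exists): d = {'a': 2, 'b': 180}
After line 4 (get('d', 5) returns default since 'd' not in d): d = {'a': 2, 'b': 180, 'c': 5}

{'a': 2, 'b': 180, 'c': 5}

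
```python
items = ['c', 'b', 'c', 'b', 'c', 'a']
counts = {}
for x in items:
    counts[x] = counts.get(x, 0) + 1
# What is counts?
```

Initial: counts = {}, items = ['c', 'b', 'c', 'b', 'c', 'a']
See 'c': counts = {'c': 1}
See 'b': counts = {'c': 1, 'b': 1}
See 'c': counts = {'c': 2, 'b': 1}
See 'b': counts = {'c': 2, 'b': 2}
See 'c': counts = {'c': 3, 'b': 2}
See 'a': counts = {'c': 3, 'b': 2, 'a': 1}

{'c': 3, 'b': 2, 'a': 1}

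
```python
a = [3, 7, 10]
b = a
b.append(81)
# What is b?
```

After line 1: a = [3, 7, 10]
After line 2 (b = a is an alias, same object): a = [3, 7, 10], b = [3, 7, 10]
After line 3 (b.append mutates the shared list): a = [3, 7, 10, 81], b = [3, 7, 10, 81]

[3, 7, 10, 81]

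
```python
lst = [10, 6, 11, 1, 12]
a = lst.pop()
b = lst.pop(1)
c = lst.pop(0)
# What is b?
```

After line 1: lst = [10, 6, 11, 1, 12]
After line 2 (pop() -> a = 12): lst = [10, 6, 11, 1]
After line 3 (pop(1) -> b = 6): lst = [10, 11, 1]
After line 4 (pop(0) -> c = 10): lst = [11, 1]

6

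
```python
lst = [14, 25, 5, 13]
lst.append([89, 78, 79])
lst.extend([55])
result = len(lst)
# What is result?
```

After line 1: lst = [14, 25, 5, 13]
After line 2 (append adds [89, 78, 79] as single element): lst = [14, 25, 5, 13, [89, 78, 79]]
After line 3 (extend unpacks [55], adds 55): lst = [14, 25, 5, 13, [89, 78, 79], 55]
After line 4: result = len(lst) = 6

6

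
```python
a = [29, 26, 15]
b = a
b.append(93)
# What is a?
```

After line 1: a = [29, 26, 15]
After line 2 (b = a is an alias, same object): a = [29, 26, 15], b = [29, 26, 15]
After line 3 (b.append mutates the shared list): a = [29, 26, 15, 93], b = [29, 26, 15, 93]

[29, 26, 15, 93]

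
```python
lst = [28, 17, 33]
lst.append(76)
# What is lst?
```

[28, 17, 33, 76]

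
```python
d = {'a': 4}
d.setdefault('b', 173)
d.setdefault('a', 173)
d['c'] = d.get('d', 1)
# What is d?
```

After line 1: d = {'a': 4}
After line 2 (setdefault adds 'b'=173): d = {'a': 4, 'b': 173}
After line 3 (setdefault 'a' no-op, already exists): d = {'a': 4, 'b': 173}
After line 4 (get('d', 1) returns default since 'd' not in d): d = {'a': 4, 'b': 173, 'c': 1}

{'a': 4, 'b': 173, 'c': 1}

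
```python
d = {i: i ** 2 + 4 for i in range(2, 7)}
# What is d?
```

{2: 8, 3: 13, 4: 20, 5: 29, 6: 40}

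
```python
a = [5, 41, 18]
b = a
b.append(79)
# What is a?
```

After line 1: a = [5, 41, 18]
After line 2 (b = a is an alias, same object): a = [5, 41, 18], b = [5, 41, 18]
After line 3 (b.append mutates the shared list): a = [5, 41, 18, 79], b = [5, 41, 18, 79]

[5, 41, 18, 79]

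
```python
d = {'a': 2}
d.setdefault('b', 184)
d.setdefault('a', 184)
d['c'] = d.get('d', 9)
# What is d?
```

After line 1: d = {'a': 2}
After line 2 (setdefault adds 'b'=184): d = {'a': 2, 'b': 184}
After line 3 (setdefault 'a' no-op, already exists): d = {'a': 2, 'b': 184}
After line 4 (get('d', 9) returns default since 'd' not in d): d = {'a': 2, 'b': 184, 'c': 9}

{'a': 2, 'b': 184, 'c': 9}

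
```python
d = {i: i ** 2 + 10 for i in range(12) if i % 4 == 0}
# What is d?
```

{0: 10, 4: 26, 8: 74}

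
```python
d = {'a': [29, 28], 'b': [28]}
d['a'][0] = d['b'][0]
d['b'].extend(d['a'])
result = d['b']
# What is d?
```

After line 1: d = {'a': [29, 28], 'b': [28]}
After line 2 (a[0] = b[0] = 28): d = {'a': [28, 28], 'b': [28]}
After line 3 (b.extend(a) appends [28, 28]): d = {'a': [28, 28], 'b': [28, 28, 28]}
After line 4: result = d['b'] = [28, 28, 28]

{'a': [28, 28], 'b': [28, 28, 28]}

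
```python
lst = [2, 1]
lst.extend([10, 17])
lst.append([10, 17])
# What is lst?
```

After line 1: lst = [2, 1]
After line 2 (extend unpacks [10, 17]): lst = [2, 1, 10, 17]
After line 3 (append adds [10, 17] as single element): lst = [2, 1, 10, 17, [10, 17]]

[2, 1, 10, 17, [10, 17]]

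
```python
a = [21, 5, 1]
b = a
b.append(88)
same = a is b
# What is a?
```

After line 1: a = [21, 5, 1]
After line 2 (b = a is an alias, same object): a = [21, 5, 1], b = [21, 5, 1]
After line 3 (b.append mutates the shared list): a = [21, 5, 1, 88], b = [21, 5, 1, 88]
After line 4 (same = a is b; same object -> True): same = True

[21, 5, 1, 88]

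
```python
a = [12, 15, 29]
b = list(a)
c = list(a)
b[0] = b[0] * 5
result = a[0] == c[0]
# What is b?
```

After line 1: a = [12, 15, 29]
After line 2 (b = list(a), copy): a = [12, 15, 29], b = [12, 15, 29]
After line 3 (c = list(a) is a copy, new object): c = [12, 15, 29]
After line 4 (b[0] = 12 * 5 = 60; only b mutates (copy)): a = [12, 15, 29], b = [60, 15, 29], c = [12, 15, 29]
After line 5 (a[0] = 12, c[0] = 12; result = True)

[60, 15, 29]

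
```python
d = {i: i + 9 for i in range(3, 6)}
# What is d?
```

{3: 12, 4: 13, 5: 14}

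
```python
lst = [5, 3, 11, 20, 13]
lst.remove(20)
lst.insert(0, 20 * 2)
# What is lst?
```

After line 1: lst = [5, 3, 11, 20, 13]
After line 2 (remove first 20): lst = [5, 3, 11, 13]
After line 3 (insert 40 at index 0): lst = [40, 5, 3, 11, 13]

[40, 5, 3, 11, 13]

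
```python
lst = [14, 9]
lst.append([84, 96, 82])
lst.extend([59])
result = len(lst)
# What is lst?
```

After line 1: lst = [14, 9]
After line 2 (append adds [84, 96, 82] as single element): lst = [14, 9, [84, 96, 82]]
After line 3 (extend unpacks [59], adds 59): lst = [14, 9, [84, 96, 82], 59]
After line 4: result = len(lst) = 4

[14, 9, [84, 96, 82], 59]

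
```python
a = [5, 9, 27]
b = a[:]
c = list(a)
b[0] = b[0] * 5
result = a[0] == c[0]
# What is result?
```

After line 1: a = [5, 9, 27]
After line 2 (b = a[:], copy): a = [5, 9, 27], b = [5, 9, 27]
After line 3 (c = list(a) is a copy, new object): c = [5, 9, 27]
After line 4 (b[0] = 5 * 5 = 25; only b mutates (copy)): a = [5, 9, 27], b = [25, 9, 27], c = [5, 9, 27]
After line 5 (a[0] = 5, c[0] = 5; result = True)

True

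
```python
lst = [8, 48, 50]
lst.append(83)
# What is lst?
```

[8, 48, 50, 83]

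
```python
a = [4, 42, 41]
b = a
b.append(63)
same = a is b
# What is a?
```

After line 1: a = [4, 42, 41]
After line 2 (b = a is an alias, same object): a = [4, 42, 41], b = [4, 42, 41]
After line 3 (b.append mutates the shared list): a = [4, 42, 41, 63], b = [4, 42, 41, 63]
After line 4 (same = a is b; same object -> True): same = True

[4, 42, 41, 63]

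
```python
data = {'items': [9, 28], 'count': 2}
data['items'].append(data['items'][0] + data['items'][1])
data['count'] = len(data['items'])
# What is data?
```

After line 1: data = {'items': [9, 28], 'count': 2}
After line 2 (append 9 + 28 = 37): data = {'items': [9, 28, 37], 'count': 2}
After line 3 (count = len(items) = 3): data = {'items': [9, 28, 37], 'count': 3}

{'items': [9, 28, 37], 'count': 3}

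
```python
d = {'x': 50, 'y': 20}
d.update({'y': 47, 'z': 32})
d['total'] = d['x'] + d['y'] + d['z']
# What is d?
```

After line 1: d = {'x': 50, 'y': 20}
After line 2 (y overwritten, z added): d = {'x': 50, 'y': 47, 'z': 32}
After line 3 (total = 50 + 47 + 32 = 129): d = {'x': 50, 'y': 47, 'z': 32, 'total': 129}

{'x': 50, 'y': 47, 'z': 32, 'total': 129}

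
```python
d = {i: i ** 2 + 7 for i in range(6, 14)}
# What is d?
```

{6: 43, 7: 56, 8: 71, 9: 88, 10: 107, 11: 128, 12: 151, 13: 176}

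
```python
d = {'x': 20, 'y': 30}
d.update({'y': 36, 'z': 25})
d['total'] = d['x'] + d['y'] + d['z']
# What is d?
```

After line 1: d = {'x': 20, 'y': 30}
After line 2 (y overwritten, z added): d = {'x': 20, 'y': 36, 'z': 25}
After line 3 (total = 20 + 36 + 25 = 81): d = {'x': 20, 'y': 36, 'z': 25, 'total': 81}

{'x': 20, 'y': 36, 'z': 25, 'total': 81}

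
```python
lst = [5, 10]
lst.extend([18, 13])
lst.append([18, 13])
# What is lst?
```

After line 1: lst = [5, 10]
After line 2 (extend unpacks [18, 13]): lst = [5, 10, 18, 13]
After line 3 (append adds [18, 13] as single element): lst = [5, 10, 18, 13, [18, 13]]

[5, 10, 18, 13, [18, 13]]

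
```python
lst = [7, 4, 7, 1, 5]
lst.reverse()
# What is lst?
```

[5, 1, 7, 4, 7]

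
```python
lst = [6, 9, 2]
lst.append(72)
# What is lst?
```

[6, 9, 2, 72]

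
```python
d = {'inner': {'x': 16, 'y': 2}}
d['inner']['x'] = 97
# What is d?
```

After line 1: d = {'inner': {'x': 16, 'y': 2}}
After line 2 (inner x overwritten): d = {'inner': {'x': 97, 'y': 2}}

{'inner': {'x': 97, 'y': 2}}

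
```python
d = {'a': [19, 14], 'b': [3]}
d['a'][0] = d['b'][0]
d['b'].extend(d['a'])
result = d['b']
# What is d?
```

After line 1: d = {'a': [19, 14], 'b': [3]}
After line 2 (a[0] = b[0] = 3): d = {'a': [3, 14], 'b': [3]}
After line 3 (b.extend(a) appends [3, 14]): d = {'a': [3, 14], 'b': [3, 3, 14]}
After line 4: result = d['b'] = [3, 3, 14]

{'a': [3, 14], 'b': [3, 3, 14]}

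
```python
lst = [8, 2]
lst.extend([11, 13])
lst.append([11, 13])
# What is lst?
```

After line 1: lst = [8, 2]
After line 2 (extend unpacks [11, 13]): lst = [8, 2, 11, 13]
After line 3 (append adds [11, 13] as single element): lst = [8, 2, 11, 13, [11, 13]]

[8, 2, 11, 13, [11, 13]]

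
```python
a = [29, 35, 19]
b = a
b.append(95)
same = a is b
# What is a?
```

After line 1: a = [29, 35, 19]
After line 2 (b = a is an alias, same object): a = [29, 35, 19], b = [29, 35, 19]
After line 3 (b.append mutates the shared list): a = [29, 35, 19, 95], b = [29, 35, 19, 95]
After line 4 (same = a is b; same object -> True): same = True

[29, 35, 19, 95]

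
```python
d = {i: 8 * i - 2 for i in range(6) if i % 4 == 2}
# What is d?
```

{2: 14}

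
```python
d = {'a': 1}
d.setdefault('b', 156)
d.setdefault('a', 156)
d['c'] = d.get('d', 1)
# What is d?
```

After line 1: d = {'a': 1}
After line 2 (setdefault adds 'b'=156): d = {'a': 1, 'b': 156}
After line 3 (setdefault 'a' no-op, already exists): d = {'a': 1, 'b': 156}
After line 4 (get('d', 1) returns default since 'd' not in d): d = {'a': 1, 'b': 156, 'c': 1}

{'a': 1, 'b': 156, 'c': 1}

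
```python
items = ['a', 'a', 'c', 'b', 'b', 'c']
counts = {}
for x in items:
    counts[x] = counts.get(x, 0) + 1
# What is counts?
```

Initial: counts = {}, items = ['a', 'a', 'c', 'b', 'b', 'c']
See 'a': counts = {'a': 1}
See 'a': counts = {'a': 2}
See 'c': counts = {'a': 2, 'c': 1}
See 'b': counts = {'a': 2, 'c': 1, 'b': 1}
See 'b': counts = {'a': 2, 'c': 1, 'b': 2}
See 'c': counts = {'a': 2, 'c': 2, 'b': 2}

{'a': 2, 'c': 2, 'b': 2}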